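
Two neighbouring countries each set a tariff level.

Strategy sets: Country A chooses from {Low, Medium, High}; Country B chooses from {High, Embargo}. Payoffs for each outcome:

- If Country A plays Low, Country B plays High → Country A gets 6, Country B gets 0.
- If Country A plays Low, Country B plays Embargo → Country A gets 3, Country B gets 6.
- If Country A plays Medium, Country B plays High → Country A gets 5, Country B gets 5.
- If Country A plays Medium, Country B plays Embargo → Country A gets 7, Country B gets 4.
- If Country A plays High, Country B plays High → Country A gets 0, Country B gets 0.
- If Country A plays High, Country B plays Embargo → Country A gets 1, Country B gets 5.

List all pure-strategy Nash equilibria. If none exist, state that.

No pure-strategy Nash equilibrium.

Country A against High: payoffs 6, 5, 0 → best response Low.
Country A against Embargo: payoffs 3, 7, 1 → best response Medium.
Country B against Low: payoffs 0, 6 → best response Embargo.
Country B against Medium: payoffs 5, 4 → best response High.
Country B against High: payoffs 0, 5 → best response Embargo.
No profile is a mutual best response for all players.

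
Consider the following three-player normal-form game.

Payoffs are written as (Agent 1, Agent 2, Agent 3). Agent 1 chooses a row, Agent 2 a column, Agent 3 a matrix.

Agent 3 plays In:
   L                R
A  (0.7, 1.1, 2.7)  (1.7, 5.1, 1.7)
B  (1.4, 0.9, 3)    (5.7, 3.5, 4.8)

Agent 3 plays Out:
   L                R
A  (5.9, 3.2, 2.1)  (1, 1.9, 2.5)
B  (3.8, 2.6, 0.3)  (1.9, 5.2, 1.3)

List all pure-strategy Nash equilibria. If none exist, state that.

(B, R, In)

Agent 1 against (L, In): payoffs 0.7, 1.4 → best response B.
Agent 1 against (L, Out): payoffs 5.9, 3.8 → best response A.
Agent 1 against (R, In): payoffs 1.7, 5.7 → best response B.
Agent 1 against (R, Out): payoffs 1, 1.9 → best response B.
Agent 2 against (A, In): payoffs 1.1, 5.1 → best response R.
Agent 2 against (A, Out): payoffs 3.2, 1.9 → best response L.
Agent 2 against (B, In): payoffs 0.9, 3.5 → best response R.
Agent 2 against (B, Out): payoffs 2.6, 5.2 → best response R.
Agent 3 against (A, L): payoffs 2.7, 2.1 → best response In.
Agent 3 against (A, R): payoffs 1.7, 2.5 → best response Out.
Agent 3 against (B, L): payoffs 3, 0.3 → best response In.
Agent 3 against (B, R): payoffs 4.8, 1.3 → best response In.
Mutual best responses: (B, R, In).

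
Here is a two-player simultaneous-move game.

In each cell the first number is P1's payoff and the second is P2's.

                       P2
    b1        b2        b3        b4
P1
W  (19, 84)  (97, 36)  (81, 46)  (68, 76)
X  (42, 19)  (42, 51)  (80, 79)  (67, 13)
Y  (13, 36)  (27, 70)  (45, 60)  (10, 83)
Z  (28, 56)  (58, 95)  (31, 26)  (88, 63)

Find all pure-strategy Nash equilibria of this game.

For each player, find the best response to each opponent profile; mutual best responses are the pure NE.
P1 against b1: payoffs 19, 42, 13, 28 → best response X.
P1 against b2: payoffs 97, 42, 27, 58 → best response W.
P1 against b3: payoffs 81, 80, 45, 31 → best response W.
P1 against b4: payoffs 68, 67, 10, 88 → best response Z.
P2 against W: payoffs 84, 36, 46, 76 → best response b1.
P2 against X: payoffs 19, 51, 79, 13 → best response b3.
P2 against Y: payoffs 36, 70, 60, 83 → best response b4.
P2 against Z: payoffs 56, 95, 26, 63 → best response b2.
No profile is a mutual best response for all players.

This game has no pure Nash equilibrium.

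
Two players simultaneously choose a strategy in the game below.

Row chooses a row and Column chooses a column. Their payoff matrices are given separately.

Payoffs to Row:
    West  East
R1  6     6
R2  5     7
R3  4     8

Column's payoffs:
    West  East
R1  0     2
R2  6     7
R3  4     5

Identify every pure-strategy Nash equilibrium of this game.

Row against West: payoffs 6, 5, 4 → best response R1.
Row against East: payoffs 6, 7, 8 → best response R3.
Column against R1: payoffs 0, 2 → best response East.
Column against R2: payoffs 6, 7 → best response East.
Column against R3: payoffs 4, 5 → best response East.
Mutual best responses: (R3, East).

The unique pure-strategy Nash equilibrium is (R3, East).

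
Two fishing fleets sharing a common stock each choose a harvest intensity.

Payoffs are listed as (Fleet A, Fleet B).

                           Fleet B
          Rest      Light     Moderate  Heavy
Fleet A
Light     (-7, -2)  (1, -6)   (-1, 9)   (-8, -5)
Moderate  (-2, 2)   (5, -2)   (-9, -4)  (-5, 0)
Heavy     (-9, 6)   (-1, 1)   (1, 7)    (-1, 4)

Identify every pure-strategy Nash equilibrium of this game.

Fleet A against Rest: payoffs -7, -2, -9 → best response Moderate.
Fleet A against Light: payoffs 1, 5, -1 → best response Moderate.
Fleet A against Moderate: payoffs -1, -9, 1 → best response Heavy.
Fleet A against Heavy: payoffs -8, -5, -1 → best response Heavy.
Fleet B against Light: payoffs -2, -6, 9, -5 → best response Moderate.
Fleet B against Moderate: payoffs 2, -2, -4, 0 → best response Rest.
Fleet B against Heavy: payoffs 6, 1, 7, 4 → best response Moderate.
Mutual best responses: (Moderate, Rest); (Heavy, Moderate).

Pure-strategy Nash equilibria: (Moderate, Rest), (Heavy, Moderate)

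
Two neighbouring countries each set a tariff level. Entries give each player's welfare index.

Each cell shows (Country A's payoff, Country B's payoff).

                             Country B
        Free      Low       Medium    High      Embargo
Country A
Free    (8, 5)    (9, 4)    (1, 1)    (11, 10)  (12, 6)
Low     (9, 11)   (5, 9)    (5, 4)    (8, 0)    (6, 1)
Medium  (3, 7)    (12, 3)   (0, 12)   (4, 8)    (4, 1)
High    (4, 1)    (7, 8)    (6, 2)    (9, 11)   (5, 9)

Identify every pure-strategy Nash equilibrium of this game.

Country A against Free: payoffs 8, 9, 3, 4 → best response Low.
Country A against Low: payoffs 9, 5, 12, 7 → best response Medium.
Country A against Medium: payoffs 1, 5, 0, 6 → best response High.
Country A against High: payoffs 11, 8, 4, 9 → best response Free.
Country A against Embargo: payoffs 12, 6, 4, 5 → best response Free.
Country B against Free: payoffs 5, 4, 1, 10, 6 → best response High.
Country B against Low: payoffs 11, 9, 4, 0, 1 → best response Free.
Country B against Medium: payoffs 7, 3, 12, 8, 1 → best response Medium.
Country B against High: payoffs 1, 8, 2, 11, 9 → best response High.
Mutual best responses: (Free, High); (Low, Free).

The pure Nash equilibria are (Free, High), (Low, Free).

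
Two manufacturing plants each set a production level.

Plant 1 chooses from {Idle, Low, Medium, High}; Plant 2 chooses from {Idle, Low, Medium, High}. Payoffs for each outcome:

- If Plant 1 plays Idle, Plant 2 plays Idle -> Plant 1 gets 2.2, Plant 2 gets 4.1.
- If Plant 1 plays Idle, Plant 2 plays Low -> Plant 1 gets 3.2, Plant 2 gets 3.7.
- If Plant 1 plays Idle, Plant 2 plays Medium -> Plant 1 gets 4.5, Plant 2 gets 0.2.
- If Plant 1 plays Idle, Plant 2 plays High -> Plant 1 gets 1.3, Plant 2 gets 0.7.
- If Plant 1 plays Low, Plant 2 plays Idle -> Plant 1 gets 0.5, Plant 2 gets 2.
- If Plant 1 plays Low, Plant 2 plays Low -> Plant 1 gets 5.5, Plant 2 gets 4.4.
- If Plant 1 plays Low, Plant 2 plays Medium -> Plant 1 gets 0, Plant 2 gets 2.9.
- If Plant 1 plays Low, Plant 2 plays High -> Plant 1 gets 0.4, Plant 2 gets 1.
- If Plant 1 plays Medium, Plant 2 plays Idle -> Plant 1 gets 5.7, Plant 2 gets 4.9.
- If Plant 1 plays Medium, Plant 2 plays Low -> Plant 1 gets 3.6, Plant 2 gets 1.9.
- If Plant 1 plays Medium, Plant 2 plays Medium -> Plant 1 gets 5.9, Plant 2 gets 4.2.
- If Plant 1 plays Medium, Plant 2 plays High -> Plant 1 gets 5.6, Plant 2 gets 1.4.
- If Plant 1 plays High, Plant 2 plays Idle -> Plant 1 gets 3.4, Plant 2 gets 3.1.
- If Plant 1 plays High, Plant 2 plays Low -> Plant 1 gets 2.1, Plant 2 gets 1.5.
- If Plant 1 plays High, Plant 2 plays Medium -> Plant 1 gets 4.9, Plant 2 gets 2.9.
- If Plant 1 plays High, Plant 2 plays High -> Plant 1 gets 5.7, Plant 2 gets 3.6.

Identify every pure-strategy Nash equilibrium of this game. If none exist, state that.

Mark each player's best response to every combination of opponents' strategies; a profile where every player is best-responding is a pure Nash equilibrium.
Plant 1 against Idle: payoffs 2.2, 0.5, 5.7, 3.4 → best response Medium.
Plant 1 against Low: payoffs 3.2, 5.5, 3.6, 2.1 → best response Low.
Plant 1 against Medium: payoffs 4.5, 0, 5.9, 4.9 → best response Medium.
Plant 1 against High: payoffs 1.3, 0.4, 5.6, 5.7 → best response High.
Plant 2 against Idle: payoffs 4.1, 3.7, 0.2, 0.7 → best response Idle.
Plant 2 against Low: payoffs 2, 4.4, 2.9, 1 → best response Low.
Plant 2 against Medium: payoffs 4.9, 1.9, 4.2, 1.4 → best response Idle.
Plant 2 against High: payoffs 3.1, 1.5, 2.9, 3.6 → best response High.
Mutual best responses: (Low, Low); (Medium, Idle); (High, High).

Pure-strategy Nash equilibria: (Low, Low), (Medium, Idle), (High, High)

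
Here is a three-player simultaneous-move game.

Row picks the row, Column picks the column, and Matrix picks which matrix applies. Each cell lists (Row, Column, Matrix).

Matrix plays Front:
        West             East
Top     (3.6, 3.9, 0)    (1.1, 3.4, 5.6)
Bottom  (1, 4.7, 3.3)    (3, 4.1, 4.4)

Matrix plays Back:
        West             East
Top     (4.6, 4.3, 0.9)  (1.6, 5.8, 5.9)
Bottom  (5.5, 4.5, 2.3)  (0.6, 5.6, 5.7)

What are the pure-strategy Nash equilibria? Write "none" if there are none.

(Top, East, Back)

(Top, West, Front): Matrix can switch to Back (0 → 0.9). Not NE.
(Top, West, Back): Row can switch to Bottom (4.6 → 5.5). Not NE.
(Top, East, Front): Row can switch to Bottom (1.1 → 3). Not NE.
(Top, East, Back): Row gets 1.6, best alternative 0.6; Column gets 5.8, best alternative 4.3; Matrix gets 5.9, best alternative 5.6. No profitable deviation — NE.
(Bottom, West, Front): Row can switch to Top (1 → 3.6). Not NE.
(Bottom, West, Back): Column can switch to East (4.5 → 5.6). Not NE.
(Bottom, East, Front): Column can switch to West (4.1 → 4.7). Not NE.
(Bottom, East, Back): Row can switch to Top (0.6 → 1.6). Not NE.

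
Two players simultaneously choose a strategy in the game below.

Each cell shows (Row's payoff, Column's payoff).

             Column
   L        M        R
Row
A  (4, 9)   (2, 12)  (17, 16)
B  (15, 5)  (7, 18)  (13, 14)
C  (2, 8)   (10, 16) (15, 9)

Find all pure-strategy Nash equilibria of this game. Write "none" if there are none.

Pure-strategy Nash equilibria: (A, R) and (C, M)

Row against L: payoffs 4, 15, 2 → best response B.
Row against M: payoffs 2, 7, 10 → best response C.
Row against R: payoffs 17, 13, 15 → best response A.
Column against A: payoffs 9, 12, 16 → best response R.
Column against B: payoffs 5, 18, 14 → best response M.
Column against C: payoffs 8, 16, 9 → best response M.
Mutual best responses: (A, R); (C, M).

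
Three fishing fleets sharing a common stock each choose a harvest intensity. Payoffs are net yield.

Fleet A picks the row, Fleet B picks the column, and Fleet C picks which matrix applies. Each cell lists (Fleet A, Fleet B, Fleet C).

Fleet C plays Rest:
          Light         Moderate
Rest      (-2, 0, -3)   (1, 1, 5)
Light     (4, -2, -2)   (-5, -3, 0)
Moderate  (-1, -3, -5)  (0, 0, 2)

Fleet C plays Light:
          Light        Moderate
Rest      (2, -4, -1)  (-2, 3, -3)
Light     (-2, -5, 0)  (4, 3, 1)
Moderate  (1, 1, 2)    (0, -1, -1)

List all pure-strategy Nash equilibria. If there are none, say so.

For each player, find the best response to each opponent profile; mutual best responses are the pure NE.
Fleet A against (Light, Rest): payoffs -2, 4, -1 → best response Light.
Fleet A against (Light, Light): payoffs 2, -2, 1 → best response Rest.
Fleet A against (Moderate, Rest): payoffs 1, -5, 0 → best response Rest.
Fleet A against (Moderate, Light): payoffs -2, 4, 0 → best response Light.
Fleet B against (Rest, Rest): payoffs 0, 1 → best response Moderate.
Fleet B against (Rest, Light): payoffs -4, 3 → best response Moderate.
Fleet B against (Light, Rest): payoffs -2, -3 → best response Light.
Fleet B against (Light, Light): payoffs -5, 3 → best response Moderate.
Fleet B against (Moderate, Rest): payoffs -3, 0 → best response Moderate.
Fleet B against (Moderate, Light): payoffs 1, -1 → best response Light.
Fleet C against (Rest, Light): payoffs -3, -1 → best response Light.
Fleet C against (Rest, Moderate): payoffs 5, -3 → best response Rest.
Fleet C against (Light, Light): payoffs -2, 0 → best response Light.
Fleet C against (Light, Moderate): payoffs 0, 1 → best response Light.
Fleet C against (Moderate, Light): payoffs -5, 2 → best response Light.
Fleet C against (Moderate, Moderate): payoffs 2, -1 → best response Rest.
Mutual best responses: (Rest, Moderate, Rest); (Light, Moderate, Light).

The pure Nash equilibria are (Rest, Moderate, Rest), (Light, Moderate, Light).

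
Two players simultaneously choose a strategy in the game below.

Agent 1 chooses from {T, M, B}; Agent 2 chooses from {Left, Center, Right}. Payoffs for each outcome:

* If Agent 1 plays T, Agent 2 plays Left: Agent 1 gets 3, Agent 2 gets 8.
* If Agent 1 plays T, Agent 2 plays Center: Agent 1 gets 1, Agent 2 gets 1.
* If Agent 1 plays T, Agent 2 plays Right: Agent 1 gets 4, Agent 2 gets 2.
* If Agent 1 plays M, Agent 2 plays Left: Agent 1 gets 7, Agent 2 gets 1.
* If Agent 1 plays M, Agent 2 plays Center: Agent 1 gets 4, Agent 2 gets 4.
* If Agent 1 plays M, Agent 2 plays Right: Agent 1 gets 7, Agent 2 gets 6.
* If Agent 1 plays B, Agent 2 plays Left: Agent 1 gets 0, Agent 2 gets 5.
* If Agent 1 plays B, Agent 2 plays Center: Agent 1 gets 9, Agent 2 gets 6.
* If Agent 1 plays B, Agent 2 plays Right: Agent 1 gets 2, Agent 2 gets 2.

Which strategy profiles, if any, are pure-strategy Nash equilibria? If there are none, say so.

Agent 1 against Left: payoffs 3, 7, 0 → best response M.
Agent 1 against Center: payoffs 1, 4, 9 → best response B.
Agent 1 against Right: payoffs 4, 7, 2 → best response M.
Agent 2 against T: payoffs 8, 1, 2 → best response Left.
Agent 2 against M: payoffs 1, 4, 6 → best response Right.
Agent 2 against B: payoffs 5, 6, 2 → best response Center.
Mutual best responses: (M, Right); (B, Center).

The pure Nash equilibria are (M, Right), (B, Center).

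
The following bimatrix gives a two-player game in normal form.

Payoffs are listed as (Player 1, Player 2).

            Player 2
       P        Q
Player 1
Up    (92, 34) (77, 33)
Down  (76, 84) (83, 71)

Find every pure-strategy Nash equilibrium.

Check each profile: it is a Nash equilibrium iff no player can strictly gain by switching unilaterally.
(Up, P): Player 1 gets 92, best alternative 76; Player 2 gets 34, best alternative 33. No profitable deviation — NE.
(Up, Q): Player 1 can switch to Down (77 → 83). Not NE.
(Down, P): Player 1 can switch to Up (76 → 92). Not NE.
(Down, Q): Player 2 can switch to P (71 → 84). Not NE.

The unique pure-strategy Nash equilibrium is (Up, P).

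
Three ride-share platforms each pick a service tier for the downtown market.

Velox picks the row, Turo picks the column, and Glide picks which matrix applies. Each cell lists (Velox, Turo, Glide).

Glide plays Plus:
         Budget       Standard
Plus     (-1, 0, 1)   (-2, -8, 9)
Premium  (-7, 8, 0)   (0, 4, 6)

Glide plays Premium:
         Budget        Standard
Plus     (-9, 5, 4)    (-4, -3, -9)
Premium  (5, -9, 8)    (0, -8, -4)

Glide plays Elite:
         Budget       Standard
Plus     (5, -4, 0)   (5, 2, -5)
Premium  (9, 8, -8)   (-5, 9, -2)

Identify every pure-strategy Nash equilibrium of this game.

Velox against (Budget, Plus): payoffs -1, -7 → best response Plus.
Velox against (Budget, Premium): payoffs -9, 5 → best response Premium.
Velox against (Budget, Elite): payoffs 5, 9 → best response Premium.
Velox against (Standard, Plus): payoffs -2, 0 → best response Premium.
Velox against (Standard, Premium): payoffs -4, 0 → best response Premium.
Velox against (Standard, Elite): payoffs 5, -5 → best response Plus.
Turo against (Plus, Plus): payoffs 0, -8 → best response Budget.
Turo against (Plus, Premium): payoffs 5, -3 → best response Budget.
Turo against (Plus, Elite): payoffs -4, 2 → best response Standard.
Turo against (Premium, Plus): payoffs 8, 4 → best response Budget.
Turo against (Premium, Premium): payoffs -9, -8 → best response Standard.
Turo against (Premium, Elite): payoffs 8, 9 → best response Standard.
Glide against (Plus, Budget): payoffs 1, 4, 0 → best response Premium.
Glide against (Plus, Standard): payoffs 9, -9, -5 → best response Plus.
Glide against (Premium, Budget): payoffs 0, 8, -8 → best response Premium.
Glide against (Premium, Standard): payoffs 6, -4, -2 → best response Plus.
No profile is a mutual best response for all players.

This game has no pure Nash equilibrium.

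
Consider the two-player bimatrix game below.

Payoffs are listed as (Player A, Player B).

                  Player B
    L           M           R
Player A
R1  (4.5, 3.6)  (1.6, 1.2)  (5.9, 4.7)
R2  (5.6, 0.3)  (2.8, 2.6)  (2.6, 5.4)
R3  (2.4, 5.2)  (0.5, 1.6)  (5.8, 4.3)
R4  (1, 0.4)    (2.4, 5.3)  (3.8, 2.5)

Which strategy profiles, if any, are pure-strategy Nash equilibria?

(R1, L): Player A can switch to R2 (4.5 → 5.6). Not NE.
(R1, M): Player A can switch to R2 (1.6 → 2.8). Not NE.
(R1, R): Player A gets 5.9, best alternative 5.8; Player B gets 4.7, best alternative 3.6. No profitable deviation — NE.
(R2, L): Player B can switch to M (0.3 → 2.6). Not NE.
(R2, M): Player B can switch to R (2.6 → 5.4). Not NE.
(R2, R): Player A can switch to R1 (2.6 → 5.9). Not NE.
(R3, L): Player A can switch to R1 (2.4 → 4.5). Not NE.
(R3, M): Player A can switch to R1 (0.5 → 1.6). Not NE.
(R3, R): Player A can switch to R1 (5.8 → 5.9). Not NE.
(The remaining 3 profiles each have a profitable deviation by the same check.)

(R1, R)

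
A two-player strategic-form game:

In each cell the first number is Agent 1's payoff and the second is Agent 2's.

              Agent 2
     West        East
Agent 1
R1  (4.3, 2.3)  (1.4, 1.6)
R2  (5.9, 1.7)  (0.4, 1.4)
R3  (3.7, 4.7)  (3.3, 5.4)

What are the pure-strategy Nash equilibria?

The pure Nash equilibria are (R2, West), (R3, East).

Mark each player's best response to every combination of opponents' strategies; a profile where every player is best-responding is a pure Nash equilibrium.
Agent 1 against West: payoffs 4.3, 5.9, 3.7 → best response R2.
Agent 1 against East: payoffs 1.4, 0.4, 3.3 → best response R3.
Agent 2 against R1: payoffs 2.3, 1.6 → best response West.
Agent 2 against R2: payoffs 1.7, 1.4 → best response West.
Agent 2 against R3: payoffs 4.7, 5.4 → best response East.
Mutual best responses: (R2, West); (R3, East).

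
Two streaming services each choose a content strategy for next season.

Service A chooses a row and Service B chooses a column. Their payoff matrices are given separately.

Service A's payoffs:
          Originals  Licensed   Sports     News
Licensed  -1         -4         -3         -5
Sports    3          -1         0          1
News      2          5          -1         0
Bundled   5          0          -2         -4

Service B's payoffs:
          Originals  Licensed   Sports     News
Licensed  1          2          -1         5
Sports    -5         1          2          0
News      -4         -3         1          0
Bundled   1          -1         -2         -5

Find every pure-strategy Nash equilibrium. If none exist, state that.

(Licensed, Originals): Service A can switch to Sports (-1 → 3). Not NE.
(Licensed, Licensed): Service A can switch to Sports (-4 → -1). Not NE.
(Licensed, Sports): Service A can switch to Sports (-3 → 0). Not NE.
(Licensed, News): Service A can switch to Sports (-5 → 1). Not NE.
(Sports, Originals): Service A can switch to Bundled (3 → 5). Not NE.
(Sports, Licensed): Service A can switch to News (-1 → 5). Not NE.
(Sports, Sports): Service A gets 0, best alternative -1; Service B gets 2, best alternative 1. No profitable deviation — NE.
(Sports, News): Service B can switch to Licensed (0 → 1). Not NE.
(News, Originals): Service A can switch to Sports (2 → 3). Not NE.
(News, Licensed): Service B can switch to Sports (-3 → 1). Not NE.
(News, Sports): Service A can switch to Sports (-1 → 0). Not NE.
(Bundled, Originals): Service A gets 5, best alternative 3; Service B gets 1, best alternative -1. No profitable deviation — NE.
(The remaining 4 profiles each have a profitable deviation by the same check.)

Pure-strategy Nash equilibria: (Sports, Sports), (Bundled, Originals)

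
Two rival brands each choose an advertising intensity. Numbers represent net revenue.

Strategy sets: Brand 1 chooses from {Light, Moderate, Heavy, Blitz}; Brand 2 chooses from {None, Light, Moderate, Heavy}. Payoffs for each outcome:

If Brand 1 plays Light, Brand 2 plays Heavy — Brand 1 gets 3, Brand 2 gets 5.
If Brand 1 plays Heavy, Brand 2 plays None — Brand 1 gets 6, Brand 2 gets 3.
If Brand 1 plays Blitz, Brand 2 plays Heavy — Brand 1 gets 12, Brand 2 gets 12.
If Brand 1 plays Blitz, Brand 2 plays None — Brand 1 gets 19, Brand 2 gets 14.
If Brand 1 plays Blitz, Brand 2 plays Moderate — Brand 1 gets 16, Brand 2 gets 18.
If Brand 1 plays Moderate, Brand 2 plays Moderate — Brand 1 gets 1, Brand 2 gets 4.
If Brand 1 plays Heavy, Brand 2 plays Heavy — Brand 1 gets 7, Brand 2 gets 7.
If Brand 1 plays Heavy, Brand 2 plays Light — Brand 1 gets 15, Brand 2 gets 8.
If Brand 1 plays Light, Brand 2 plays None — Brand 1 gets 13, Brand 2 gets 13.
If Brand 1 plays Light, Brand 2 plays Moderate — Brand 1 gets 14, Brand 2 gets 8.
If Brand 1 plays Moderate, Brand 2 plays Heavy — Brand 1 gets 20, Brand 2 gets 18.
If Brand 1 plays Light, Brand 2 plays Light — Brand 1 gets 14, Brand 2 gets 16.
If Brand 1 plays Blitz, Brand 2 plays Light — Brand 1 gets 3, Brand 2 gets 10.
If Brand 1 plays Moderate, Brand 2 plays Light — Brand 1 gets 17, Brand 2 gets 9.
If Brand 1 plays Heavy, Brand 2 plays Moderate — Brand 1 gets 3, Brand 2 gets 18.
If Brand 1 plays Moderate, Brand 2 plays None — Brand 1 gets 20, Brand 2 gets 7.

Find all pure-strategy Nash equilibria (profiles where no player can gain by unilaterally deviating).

The pure Nash equilibria are (Moderate, Heavy), (Blitz, Moderate).

Brand 1 against None: payoffs 13, 20, 6, 19 → best response Moderate.
Brand 1 against Light: payoffs 14, 17, 15, 3 → best response Moderate.
Brand 1 against Moderate: payoffs 14, 1, 3, 16 → best response Blitz.
Brand 1 against Heavy: payoffs 3, 20, 7, 12 → best response Moderate.
Brand 2 against Light: payoffs 13, 16, 8, 5 → best response Light.
Brand 2 against Moderate: payoffs 7, 9, 4, 18 → best response Heavy.
Brand 2 against Heavy: payoffs 3, 8, 18, 7 → best response Moderate.
Brand 2 against Blitz: payoffs 14, 10, 18, 12 → best response Moderate.
Mutual best responses: (Moderate, Heavy); (Blitz, Moderate).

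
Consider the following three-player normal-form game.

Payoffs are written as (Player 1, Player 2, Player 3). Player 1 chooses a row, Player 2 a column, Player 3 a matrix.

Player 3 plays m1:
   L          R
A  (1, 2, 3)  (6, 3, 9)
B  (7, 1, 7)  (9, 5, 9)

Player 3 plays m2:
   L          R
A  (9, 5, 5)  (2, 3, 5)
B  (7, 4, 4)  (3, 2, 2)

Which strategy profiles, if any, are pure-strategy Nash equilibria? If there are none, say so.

Player 1 against (L, m1): payoffs 1, 7 → best response B.
Player 1 against (L, m2): payoffs 9, 7 → best response A.
Player 1 against (R, m1): payoffs 6, 9 → best response B.
Player 1 against (R, m2): payoffs 2, 3 → best response B.
Player 2 against (A, m1): payoffs 2, 3 → best response R.
Player 2 against (A, m2): payoffs 5, 3 → best response L.
Player 2 against (B, m1): payoffs 1, 5 → best response R.
Player 2 against (B, m2): payoffs 4, 2 → best response L.
Player 3 against (A, L): payoffs 3, 5 → best response m2.
Player 3 against (A, R): payoffs 9, 5 → best response m1.
Player 3 against (B, L): payoffs 7, 4 → best response m1.
Player 3 against (B, R): payoffs 9, 2 → best response m1.
Mutual best responses: (A, L, m2); (B, R, m1).

Pure-strategy Nash equilibria: (A, L, m2) and (B, R, m1)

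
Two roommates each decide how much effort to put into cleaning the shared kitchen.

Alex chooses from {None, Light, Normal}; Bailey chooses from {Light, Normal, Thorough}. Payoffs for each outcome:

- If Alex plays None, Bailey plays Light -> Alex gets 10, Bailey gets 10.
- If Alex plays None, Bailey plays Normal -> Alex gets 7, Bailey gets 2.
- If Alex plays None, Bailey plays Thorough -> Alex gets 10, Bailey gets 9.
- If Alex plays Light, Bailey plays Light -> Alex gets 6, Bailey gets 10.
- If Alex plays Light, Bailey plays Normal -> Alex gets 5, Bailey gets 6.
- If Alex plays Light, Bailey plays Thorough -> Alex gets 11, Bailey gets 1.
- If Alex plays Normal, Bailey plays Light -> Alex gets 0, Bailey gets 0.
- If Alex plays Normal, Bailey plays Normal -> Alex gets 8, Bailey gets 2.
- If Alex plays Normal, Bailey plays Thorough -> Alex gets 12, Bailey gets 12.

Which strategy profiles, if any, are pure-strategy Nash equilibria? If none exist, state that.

For each strategy profile, look for a profitable unilateral deviation.
(None, Light): Alex gets 10, best alternative 6; Bailey gets 10, best alternative 9. No profitable deviation — NE.
(None, Normal): Alex can switch to Normal (7 → 8). Not NE.
(None, Thorough): Alex can switch to Light (10 → 11). Not NE.
(Light, Light): Alex can switch to None (6 → 10). Not NE.
(Light, Normal): Alex can switch to None (5 → 7). Not NE.
(Light, Thorough): Alex can switch to Normal (11 → 12). Not NE.
(Normal, Light): Alex can switch to None (0 → 10). Not NE.
(Normal, Normal): Bailey can switch to Thorough (2 → 12). Not NE.
(Normal, Thorough): Alex gets 12, best alternative 11; Bailey gets 12, best alternative 2. No profitable deviation — NE.

Pure-strategy Nash equilibria: (None, Light), (Normal, Thorough)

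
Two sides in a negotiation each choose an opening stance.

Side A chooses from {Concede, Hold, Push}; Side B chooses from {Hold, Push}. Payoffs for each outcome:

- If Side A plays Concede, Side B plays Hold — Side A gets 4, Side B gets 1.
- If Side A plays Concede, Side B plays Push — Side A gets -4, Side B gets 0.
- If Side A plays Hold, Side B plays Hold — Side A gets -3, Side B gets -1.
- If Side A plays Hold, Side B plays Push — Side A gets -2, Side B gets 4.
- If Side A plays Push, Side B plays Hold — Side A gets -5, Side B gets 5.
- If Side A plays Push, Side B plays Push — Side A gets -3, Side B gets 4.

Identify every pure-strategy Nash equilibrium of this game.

The pure Nash equilibria are (Concede, Hold) and (Hold, Push).

Side A against Hold: payoffs 4, -3, -5 → best response Concede.
Side A against Push: payoffs -4, -2, -3 → best response Hold.
Side B against Concede: payoffs 1, 0 → best response Hold.
Side B against Hold: payoffs -1, 4 → best response Push.
Side B against Push: payoffs 5, 4 → best response Hold.
Mutual best responses: (Concede, Hold); (Hold, Push).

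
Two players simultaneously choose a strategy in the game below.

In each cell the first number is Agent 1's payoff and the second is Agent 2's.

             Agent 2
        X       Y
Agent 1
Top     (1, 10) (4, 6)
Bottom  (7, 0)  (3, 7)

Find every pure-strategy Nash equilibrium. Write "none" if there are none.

This game has no pure Nash equilibrium.

(Top, X): Agent 1 can switch to Bottom (1 → 7). Not NE.
(Top, Y): Agent 2 can switch to X (6 → 10). Not NE.
(Bottom, X): Agent 2 can switch to Y (0 → 7). Not NE.
(Bottom, Y): Agent 1 can switch to Top (3 → 4). Not NE.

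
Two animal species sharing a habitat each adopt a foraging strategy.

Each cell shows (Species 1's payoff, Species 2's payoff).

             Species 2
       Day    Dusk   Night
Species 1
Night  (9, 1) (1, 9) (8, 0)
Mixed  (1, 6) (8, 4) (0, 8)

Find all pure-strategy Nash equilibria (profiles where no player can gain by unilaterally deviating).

Mark each player's best response to every combination of opponents' strategies; a profile where every player is best-responding is a pure Nash equilibrium.
Species 1 against Day: payoffs 9, 1 → best response Night.
Species 1 against Dusk: payoffs 1, 8 → best response Mixed.
Species 1 against Night: payoffs 8, 0 → best response Night.
Species 2 against Night: payoffs 1, 9, 0 → best response Dusk.
Species 2 against Mixed: payoffs 6, 4, 8 → best response Night.
No profile is a mutual best response for all players.

There is no pure-strategy Nash equilibrium.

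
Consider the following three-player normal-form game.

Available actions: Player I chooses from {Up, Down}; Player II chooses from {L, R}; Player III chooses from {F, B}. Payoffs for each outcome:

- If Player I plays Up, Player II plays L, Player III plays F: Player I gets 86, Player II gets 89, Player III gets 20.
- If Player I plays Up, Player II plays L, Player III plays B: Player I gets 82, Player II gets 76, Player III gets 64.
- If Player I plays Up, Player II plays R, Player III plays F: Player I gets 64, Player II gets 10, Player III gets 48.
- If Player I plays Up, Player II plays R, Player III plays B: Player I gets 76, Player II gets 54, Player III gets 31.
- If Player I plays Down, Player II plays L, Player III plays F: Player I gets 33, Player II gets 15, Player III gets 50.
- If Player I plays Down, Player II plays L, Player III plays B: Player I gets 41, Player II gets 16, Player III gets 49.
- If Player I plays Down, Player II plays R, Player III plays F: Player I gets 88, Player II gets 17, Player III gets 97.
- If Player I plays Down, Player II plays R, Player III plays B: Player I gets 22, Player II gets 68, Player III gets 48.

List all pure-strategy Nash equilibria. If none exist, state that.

Pure-strategy Nash equilibria: (Up, L, B), (Down, R, F)

Player I against (L, F): payoffs 86, 33 → best response Up.
Player I against (L, B): payoffs 82, 41 → best response Up.
Player I against (R, F): payoffs 64, 88 → best response Down.
Player I against (R, B): payoffs 76, 22 → best response Up.
Player II against (Up, F): payoffs 89, 10 → best response L.
Player II against (Up, B): payoffs 76, 54 → best response L.
Player II against (Down, F): payoffs 15, 17 → best response R.
Player II against (Down, B): payoffs 16, 68 → best response R.
Player III against (Up, L): payoffs 20, 64 → best response B.
Player III against (Up, R): payoffs 48, 31 → best response F.
Player III against (Down, L): payoffs 50, 49 → best response F.
Player III against (Down, R): payoffs 97, 48 → best response F.
Mutual best responses: (Up, L, B); (Down, R, F).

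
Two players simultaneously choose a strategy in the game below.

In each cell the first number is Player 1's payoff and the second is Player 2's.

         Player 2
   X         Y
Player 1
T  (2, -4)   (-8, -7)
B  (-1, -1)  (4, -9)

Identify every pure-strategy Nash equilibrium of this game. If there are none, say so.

Pure NE: (T, X)

For each player, find the best response to each opponent profile; mutual best responses are the pure NE.
Player 1 against X: payoffs 2, -1 → best response T.
Player 1 against Y: payoffs -8, 4 → best response B.
Player 2 against T: payoffs -4, -7 → best response X.
Player 2 against B: payoffs -1, -9 → best response X.
Mutual best responses: (T, X).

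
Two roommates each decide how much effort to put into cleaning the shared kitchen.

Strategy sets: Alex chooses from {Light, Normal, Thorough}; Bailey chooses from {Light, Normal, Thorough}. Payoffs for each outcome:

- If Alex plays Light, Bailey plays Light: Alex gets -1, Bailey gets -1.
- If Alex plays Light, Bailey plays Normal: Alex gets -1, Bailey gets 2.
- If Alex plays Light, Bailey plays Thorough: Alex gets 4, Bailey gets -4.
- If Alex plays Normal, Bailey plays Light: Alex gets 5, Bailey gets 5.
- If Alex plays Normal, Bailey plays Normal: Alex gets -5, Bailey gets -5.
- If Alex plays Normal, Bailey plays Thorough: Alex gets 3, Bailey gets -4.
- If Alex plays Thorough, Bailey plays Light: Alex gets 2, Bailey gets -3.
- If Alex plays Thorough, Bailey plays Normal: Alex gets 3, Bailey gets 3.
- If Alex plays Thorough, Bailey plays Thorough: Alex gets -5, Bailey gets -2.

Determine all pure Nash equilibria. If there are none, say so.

(Light, Light): Alex can switch to Normal (-1 → 5). Not NE.
(Light, Normal): Alex can switch to Thorough (-1 → 3). Not NE.
(Light, Thorough): Bailey can switch to Light (-4 → -1). Not NE.
(Normal, Light): Alex gets 5, best alternative 2; Bailey gets 5, best alternative -4. No profitable deviation — NE.
(Normal, Normal): Alex can switch to Light (-5 → -1). Not NE.
(Normal, Thorough): Alex can switch to Light (3 → 4). Not NE.
(Thorough, Light): Alex can switch to Normal (2 → 5). Not NE.
(Thorough, Normal): Alex gets 3, best alternative -1; Bailey gets 3, best alternative -2. No profitable deviation — NE.
(The remaining 1 profile has a profitable deviation by the same check.)

Pure-strategy Nash equilibria: (Normal, Light), (Thorough, Normal)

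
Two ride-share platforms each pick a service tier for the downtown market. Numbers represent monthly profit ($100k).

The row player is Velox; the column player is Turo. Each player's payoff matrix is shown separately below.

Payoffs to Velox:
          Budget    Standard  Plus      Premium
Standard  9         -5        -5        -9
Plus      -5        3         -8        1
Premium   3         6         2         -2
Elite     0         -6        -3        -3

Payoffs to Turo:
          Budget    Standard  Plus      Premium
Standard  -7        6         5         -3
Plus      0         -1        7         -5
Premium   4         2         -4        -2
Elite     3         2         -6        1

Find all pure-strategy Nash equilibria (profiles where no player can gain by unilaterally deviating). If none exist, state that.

(Standard, Budget): Turo can switch to Standard (-7 → 6). Not NE.
(Standard, Standard): Velox can switch to Plus (-5 → 3). Not NE.
(Standard, Plus): Velox can switch to Premium (-5 → 2). Not NE.
(Standard, Premium): Velox can switch to Plus (-9 → 1). Not NE.
(Plus, Budget): Velox can switch to Standard (-5 → 9). Not NE.
(Plus, Standard): Velox can switch to Premium (3 → 6). Not NE.
(Plus, Plus): Velox can switch to Standard (-8 → -5). Not NE.
(Plus, Premium): Turo can switch to Budget (-5 → 0). Not NE.
(Premium, Budget): Velox can switch to Standard (3 → 9). Not NE.
(Premium, Standard): Turo can switch to Budget (2 → 4). Not NE.
(The remaining 6 profiles each have a profitable deviation by the same check.)

This game has no pure Nash equilibrium.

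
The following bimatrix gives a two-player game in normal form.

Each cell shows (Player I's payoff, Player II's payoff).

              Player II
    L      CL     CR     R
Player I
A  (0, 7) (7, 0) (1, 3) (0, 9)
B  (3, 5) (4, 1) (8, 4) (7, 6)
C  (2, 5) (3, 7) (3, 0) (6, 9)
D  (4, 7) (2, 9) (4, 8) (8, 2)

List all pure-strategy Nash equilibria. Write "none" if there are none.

none

(A, L): Player I can switch to B (0 → 3). Not NE.
(A, CL): Player II can switch to L (0 → 7). Not NE.
(A, CR): Player I can switch to B (1 → 8). Not NE.
(A, R): Player I can switch to B (0 → 7). Not NE.
(B, L): Player I can switch to D (3 → 4). Not NE.
(B, CL): Player I can switch to A (4 → 7). Not NE.
(B, CR): Player II can switch to L (4 → 5). Not NE.
(B, R): Player I can switch to D (7 → 8). Not NE.
(C, L): Player I can switch to B (2 → 3). Not NE.
(C, CL): Player I can switch to A (3 → 7). Not NE.
(C, CR): Player I can switch to B (3 → 8). Not NE.
(C, R): Player I can switch to B (6 → 7). Not NE.
(The remaining 4 profiles each have a profitable deviation by the same check.)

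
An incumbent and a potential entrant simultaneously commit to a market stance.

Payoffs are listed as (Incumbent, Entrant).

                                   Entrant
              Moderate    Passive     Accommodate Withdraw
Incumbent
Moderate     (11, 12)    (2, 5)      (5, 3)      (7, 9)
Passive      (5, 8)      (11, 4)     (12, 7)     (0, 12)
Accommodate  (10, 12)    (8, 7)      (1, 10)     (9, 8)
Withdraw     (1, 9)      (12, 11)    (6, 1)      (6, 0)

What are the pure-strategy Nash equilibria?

(Moderate, Moderate): Incumbent gets 11, best alternative 10; Entrant gets 12, best alternative 9. No profitable deviation — NE.
(Moderate, Passive): Incumbent can switch to Passive (2 → 11). Not NE.
(Moderate, Accommodate): Incumbent can switch to Passive (5 → 12). Not NE.
(Moderate, Withdraw): Incumbent can switch to Accommodate (7 → 9). Not NE.
(Passive, Moderate): Incumbent can switch to Moderate (5 → 11). Not NE.
(Passive, Passive): Incumbent can switch to Withdraw (11 → 12). Not NE.
(Passive, Accommodate): Entrant can switch to Moderate (7 → 8). Not NE.
(Passive, Withdraw): Incumbent can switch to Moderate (0 → 7). Not NE.
(Accommodate, Moderate): Incumbent can switch to Moderate (10 → 11). Not NE.
(Withdraw, Passive): Incumbent gets 12, best alternative 11; Entrant gets 11, best alternative 9. No profitable deviation — NE.
(The remaining 6 profiles each have a profitable deviation by the same check.)

Pure-strategy Nash equilibria: (Moderate, Moderate) and (Withdraw, Passive)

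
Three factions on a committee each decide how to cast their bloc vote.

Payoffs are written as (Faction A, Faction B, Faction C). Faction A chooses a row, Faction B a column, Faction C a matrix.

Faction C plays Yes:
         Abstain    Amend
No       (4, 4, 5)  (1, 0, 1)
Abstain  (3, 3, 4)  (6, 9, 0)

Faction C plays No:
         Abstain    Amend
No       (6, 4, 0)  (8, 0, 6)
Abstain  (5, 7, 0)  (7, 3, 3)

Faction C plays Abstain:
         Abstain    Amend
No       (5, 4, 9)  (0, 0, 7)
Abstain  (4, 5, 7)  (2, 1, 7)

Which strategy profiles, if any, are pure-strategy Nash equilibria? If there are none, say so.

Check each profile: it is a Nash equilibrium iff no player can strictly gain by switching unilaterally.
(No, Abstain, Yes): Faction C can switch to Abstain (5 → 9). Not NE.
(No, Abstain, No): Faction C can switch to Yes (0 → 5). Not NE.
(No, Abstain, Abstain): Faction A gets 5, best alternative 4; Faction B gets 4, best alternative 0; Faction C gets 9, best alternative 5. No profitable deviation — NE.
(No, Amend, Yes): Faction A can switch to Abstain (1 → 6). Not NE.
(No, Amend, No): Faction B can switch to Abstain (0 → 4). Not NE.
(No, Amend, Abstain): Faction A can switch to Abstain (0 → 2). Not NE.
(Abstain, Abstain, Yes): Faction A can switch to No (3 → 4). Not NE.
(Abstain, Abstain, No): Faction A can switch to No (5 → 6). Not NE.
(Abstain, Abstain, Abstain): Faction A can switch to No (4 → 5). Not NE.
(Abstain, Amend, Yes): Faction C can switch to No (0 → 3). Not NE.
(Abstain, Amend, No): Faction A can switch to No (7 → 8). Not NE.
(The remaining 1 profile has a profitable deviation by the same check.)

(No, Abstain, Abstain)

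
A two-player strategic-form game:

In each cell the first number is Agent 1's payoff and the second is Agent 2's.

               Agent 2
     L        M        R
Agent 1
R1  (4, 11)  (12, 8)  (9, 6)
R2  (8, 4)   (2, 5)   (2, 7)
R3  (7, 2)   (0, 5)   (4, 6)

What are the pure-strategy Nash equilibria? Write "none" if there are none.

none

For each strategy profile, look for a profitable unilateral deviation.
(R1, L): Agent 1 can switch to R2 (4 → 8). Not NE.
(R1, M): Agent 2 can switch to L (8 → 11). Not NE.
(R1, R): Agent 2 can switch to L (6 → 11). Not NE.
(R2, L): Agent 2 can switch to M (4 → 5). Not NE.
(R2, M): Agent 1 can switch to R1 (2 → 12). Not NE.
(R2, R): Agent 1 can switch to R1 (2 → 9). Not NE.
(The remaining 3 profiles each have a profitable deviation by the same check.)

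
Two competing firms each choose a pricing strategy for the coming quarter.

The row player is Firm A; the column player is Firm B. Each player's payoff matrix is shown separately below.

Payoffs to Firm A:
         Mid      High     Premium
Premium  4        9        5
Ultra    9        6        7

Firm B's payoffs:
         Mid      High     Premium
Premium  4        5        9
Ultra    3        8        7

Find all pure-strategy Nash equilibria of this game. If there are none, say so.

(Premium, Mid): Firm A can switch to Ultra (4 → 9). Not NE.
(Premium, High): Firm B can switch to Premium (5 → 9). Not NE.
(Premium, Premium): Firm A can switch to Ultra (5 → 7). Not NE.
(Ultra, Mid): Firm B can switch to High (3 → 8). Not NE.
(Ultra, High): Firm A can switch to Premium (6 → 9). Not NE.
(Ultra, Premium): Firm B can switch to High (7 → 8). Not NE.

This game has no pure Nash equilibrium.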